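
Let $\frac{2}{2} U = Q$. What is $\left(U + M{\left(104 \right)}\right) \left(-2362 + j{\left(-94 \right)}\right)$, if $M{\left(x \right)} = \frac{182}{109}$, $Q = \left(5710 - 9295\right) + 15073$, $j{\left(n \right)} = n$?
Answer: $- \frac{3075830544}{109} \approx -2.8219 \cdot 10^{7}$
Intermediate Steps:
$Q = 11488$ ($Q = -3585 + 15073 = 11488$)
$U = 11488$
$M{\left(x \right)} = \frac{182}{109}$ ($M{\left(x \right)} = 182 \cdot \frac{1}{109} = \frac{182}{109}$)
$\left(U + M{\left(104 \right)}\right) \left(-2362 + j{\left(-94 \right)}\right) = \left(11488 + \frac{182}{109}\right) \left(-2362 - 94\right) = \frac{1252374}{109} \left(-2456\right) = - \frac{3075830544}{109}$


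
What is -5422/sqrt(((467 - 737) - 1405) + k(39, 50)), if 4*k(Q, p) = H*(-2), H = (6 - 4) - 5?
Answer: 5422*I*sqrt(6694)/3347 ≈ 132.54*I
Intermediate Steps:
H = -3 (H = 2 - 5 = -3)
k(Q, p) = 3/2 (k(Q, p) = (-3*(-2))/4 = (1/4)*6 = 3/2)
-5422/sqrt(((467 - 737) - 1405) + k(39, 50)) = -5422/sqrt(((467 - 737) - 1405) + 3/2) = -5422/sqrt((-270 - 1405) + 3/2) = -5422/sqrt(-1675 + 3/2) = -5422*(-I*sqrt(6694)/3347) = -(-5422)*I*sqrt(6694)/3347 = 5422*I*sqrt(6694)/3347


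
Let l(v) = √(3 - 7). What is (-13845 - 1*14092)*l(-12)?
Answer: -55874*I ≈ -55874.0*I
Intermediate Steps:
l(v) = 2*I (l(v) = √(-4) = 2*I)
(-13845 - 1*14092)*l(-12) = (-13845 - 1*14092)*(2*I) = (-13845 - 14092)*(2*I) = -55874*I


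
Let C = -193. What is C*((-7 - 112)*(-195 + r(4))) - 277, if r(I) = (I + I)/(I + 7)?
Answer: -49083526/11 ≈ -4.4621e+6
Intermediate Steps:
r(I) = 2*I/(7 + I) (r(I) = (2*I)/(7 + I) = 2*I/(7 + I))
C*((-7 - 112)*(-195 + r(4))) - 277 = -193*(-7 - 112)*(-195 + 2*4/(7 + 4)) - 277 = -(-22967)*(-195 + 2*4/11) - 277 = -(-22967)*(-195 + 2*4*(1/11)) - 277 = -(-22967)*(-195 + 8/11) - 277 = -(-22967)*(-2137)/11 - 277 = -193*254303/11 - 277 = -49080479/11 - 277 = -49083526/11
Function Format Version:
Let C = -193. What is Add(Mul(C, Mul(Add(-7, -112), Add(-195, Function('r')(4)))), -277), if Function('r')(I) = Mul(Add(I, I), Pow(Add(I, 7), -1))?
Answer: Rational(-49083526, 11) ≈ -4.4621e+6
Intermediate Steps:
Function('r')(I) = Mul(2, I, Pow(Add(7, I), -1)) (Function('r')(I) = Mul(Mul(2, I), Pow(Add(7, I), -1)) = Mul(2, I, Pow(Add(7, I), -1)))
Add(Mul(C, Mul(Add(-7, -112), Add(-195, Function('r')(4)))), -277) = Add(Mul(-193, Mul(Add(-7, -112), Add(-195, Mul(2, 4, Pow(Add(7, 4), -1))))), -277) = Add(Mul(-193, Mul(-119, Add(-195, Mul(2, 4, Pow(11, -1))))), -277) = Add(Mul(-193, Mul(-119, Add(-195, Mul(2, 4, Rational(1, 11))))), -277) = Add(Mul(-193, Mul(-119, Add(-195, Rational(8, 11)))), -277) = Add(Mul(-193, Mul(-119, Rational(-2137, 11))), -277) = Add(Mul(-193, Rational(254303, 11)), -277) = Add(Rational(-49080479, 11), -277) = Rational(-49083526, 11)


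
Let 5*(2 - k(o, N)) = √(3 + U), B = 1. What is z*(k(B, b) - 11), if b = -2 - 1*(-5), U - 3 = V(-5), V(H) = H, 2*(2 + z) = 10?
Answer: -138/5 ≈ -27.600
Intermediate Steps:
z = 3 (z = -2 + (½)*10 = -2 + 5 = 3)
U = -2 (U = 3 - 5 = -2)
b = 3 (b = -2 + 5 = 3)
k(o, N) = 9/5 (k(o, N) = 2 - √(3 - 2)/5 = 2 - √1/5 = 2 - ⅕*1 = 2 - ⅕ = 9/5)
z*(k(B, b) - 11) = 3*(9/5 - 11) = 3*(-46/5) = -138/5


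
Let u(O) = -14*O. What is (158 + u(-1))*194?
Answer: 33368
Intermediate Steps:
(158 + u(-1))*194 = (158 - 14*(-1))*194 = (158 + 14)*194 = 172*194 = 33368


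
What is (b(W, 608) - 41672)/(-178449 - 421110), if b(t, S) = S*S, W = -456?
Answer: -327992/599559 ≈ -0.54706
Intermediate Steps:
b(t, S) = S²
(b(W, 608) - 41672)/(-178449 - 421110) = (608² - 41672)/(-178449 - 421110) = (369664 - 41672)/(-599559) = 327992*(-1/599559) = -327992/599559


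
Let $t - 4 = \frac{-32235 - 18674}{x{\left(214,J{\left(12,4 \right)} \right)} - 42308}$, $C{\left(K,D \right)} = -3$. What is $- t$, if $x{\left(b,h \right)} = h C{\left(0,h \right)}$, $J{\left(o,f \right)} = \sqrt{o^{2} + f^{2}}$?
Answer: $- \frac{2328429917}{447491356} + \frac{152727 \sqrt{10}}{447491356} \approx -5.2022$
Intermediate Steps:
$J{\left(o,f \right)} = \sqrt{f^{2} + o^{2}}$
$x{\left(b,h \right)} = - 3 h$ ($x{\left(b,h \right)} = h \left(-3\right) = - 3 h$)
$t = 4 - \frac{50909}{-42308 - 12 \sqrt{10}}$ ($t = 4 + \frac{-32235 - 18674}{- 3 \sqrt{4^{2} + 12^{2}} - 42308} = 4 - \frac{50909}{- 3 \sqrt{16 + 144} - 42308} = 4 - \frac{50909}{- 3 \sqrt{160} - 42308} = 4 - \frac{50909}{- 3 \cdot 4 \sqrt{10} - 42308} = 4 - \frac{50909}{- 12 \sqrt{10} - 42308} = 4 - \frac{50909}{-42308 - 12 \sqrt{10}} \approx 5.2022$)
$- t = - (\frac{2328429917}{447491356} - \frac{152727 \sqrt{10}}{447491356}) = - \frac{2328429917}{447491356} + \frac{152727 \sqrt{10}}{447491356}$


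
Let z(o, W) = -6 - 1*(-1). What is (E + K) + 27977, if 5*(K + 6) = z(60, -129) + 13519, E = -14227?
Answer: 82234/5 ≈ 16447.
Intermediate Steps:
z(o, W) = -5 (z(o, W) = -6 + 1 = -5)
K = 13484/5 (K = -6 + (-5 + 13519)/5 = -6 + (⅕)*13514 = -6 + 13514/5 = 13484/5 ≈ 2696.8)
(E + K) + 27977 = (-14227 + 13484/5) + 27977 = -57651/5 + 27977 = 82234/5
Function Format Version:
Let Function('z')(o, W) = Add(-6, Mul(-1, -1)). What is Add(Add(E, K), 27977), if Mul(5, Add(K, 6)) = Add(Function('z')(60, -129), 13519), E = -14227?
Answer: Rational(82234, 5) ≈ 16447.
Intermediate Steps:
Function('z')(o, W) = -5 (Function('z')(o, W) = Add(-6, 1) = -5)
K = Rational(13484, 5) (K = Add(-6, Mul(Rational(1, 5), Add(-5, 13519))) = Add(-6, Mul(Rational(1, 5), 13514)) = Add(-6, Rational(13514, 5)) = Rational(13484, 5) ≈ 2696.8)
Add(Add(E, K), 27977) = Add(Add(-14227, Rational(13484, 5)), 27977) = Add(Rational(-57651, 5), 27977) = Rational(82234, 5)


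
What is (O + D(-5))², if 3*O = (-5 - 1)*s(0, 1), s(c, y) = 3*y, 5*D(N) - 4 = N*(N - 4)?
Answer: 361/25 ≈ 14.440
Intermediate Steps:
D(N) = ⅘ + N*(-4 + N)/5 (D(N) = ⅘ + (N*(N - 4))/5 = ⅘ + (N*(-4 + N))/5 = ⅘ + N*(-4 + N)/5)
O = -6 (O = ((-5 - 1)*(3*1))/3 = (-6*3)/3 = (⅓)*(-18) = -6)
(O + D(-5))² = (-6 + (⅘ - ⅘*(-5) + (⅕)*(-5)²))² = (-6 + (⅘ + 4 + (⅕)*25))² = (-6 + (⅘ + 4 + 5))² = (-6 + 49/5)² = (19/5)² = 361/25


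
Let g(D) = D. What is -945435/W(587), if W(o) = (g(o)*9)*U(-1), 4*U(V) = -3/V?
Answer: -1260580/5283 ≈ -238.61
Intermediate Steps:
U(V) = -3/(4*V) (U(V) = (-3/V)/4 = -3/(4*V))
W(o) = 27*o/4 (W(o) = (o*9)*(-¾/(-1)) = (9*o)*(-¾*(-1)) = (9*o)*(¾) = 27*o/4)
-945435/W(587) = -945435/((27/4)*587) = -945435/15849/4 = -945435*4/15849 = -1260580/5283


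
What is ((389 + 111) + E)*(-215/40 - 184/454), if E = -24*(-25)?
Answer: -2886675/454 ≈ -6358.3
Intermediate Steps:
E = 600
((389 + 111) + E)*(-215/40 - 184/454) = ((389 + 111) + 600)*(-215/40 - 184/454) = (500 + 600)*(-215*1/40 - 184*1/454) = 1100*(-43/8 - 92/227) = 1100*(-10497/1816) = -2886675/454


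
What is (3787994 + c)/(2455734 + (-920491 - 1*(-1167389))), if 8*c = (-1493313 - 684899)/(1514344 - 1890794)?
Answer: 2851981227153/2034811632800 ≈ 1.4016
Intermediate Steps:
c = 544553/752900 (c = ((-1493313 - 684899)/(1514344 - 1890794))/8 = (-2178212/(-376450))/8 = (-2178212*(-1/376450))/8 = (⅛)*(1089106/188225) = 544553/752900 ≈ 0.72327)
(3787994 + c)/(2455734 + (-920491 - 1*(-1167389))) = (3787994 + 544553/752900)/(2455734 + (-920491 - 1*(-1167389))) = 2851981227153/(752900*(2455734 + (-920491 + 1167389))) = 2851981227153/(752900*(2455734 + 246898)) = (2851981227153/752900)/2702632 = (2851981227153/752900)*(1/2702632) = 2851981227153/2034811632800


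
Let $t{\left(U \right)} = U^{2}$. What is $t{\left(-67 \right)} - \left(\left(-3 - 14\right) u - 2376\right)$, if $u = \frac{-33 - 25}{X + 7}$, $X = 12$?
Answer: $\frac{129449}{19} \approx 6813.1$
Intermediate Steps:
$u = - \frac{58}{19}$ ($u = \frac{-33 - 25}{12 + 7} = - \frac{58}{19} \approx -3.0526$)
$t{\left(-67 \right)} - \left(\left(-3 - 14\right) u - 2376\right) = \left(-67\right)^{2} - \left(\left(-3 - 14\right) \left(- \frac{58}{19}\right) - 2376\right) = 4489 - \left(\left(-17\right) \left(- \frac{58}{19}\right) - 2376\right) = 4489 - \left(\frac{986}{19} - 2376\right) = 4489 - - \frac{44158}{19} = 4489 + \frac{44158}{19} = \frac{129449}{19}$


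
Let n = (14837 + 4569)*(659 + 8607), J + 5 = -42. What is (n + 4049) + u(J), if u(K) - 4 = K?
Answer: 179820002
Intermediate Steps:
J = -47 (J = -5 - 42 = -47)
u(K) = 4 + K
n = 179815996 (n = 19406*9266 = 179815996)
(n + 4049) + u(J) = (179815996 + 4049) + (4 - 47) = 179820045 - 43 = 179820002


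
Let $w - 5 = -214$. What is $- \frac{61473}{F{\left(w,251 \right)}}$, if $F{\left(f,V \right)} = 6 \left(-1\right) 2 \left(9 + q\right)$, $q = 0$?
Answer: $\frac{20491}{36} \approx 569.19$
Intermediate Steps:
$w = -209$ ($w = 5 - 214 = -209$)
$F{\left(f,V \right)} = -108$ ($F{\left(f,V \right)} = 6 \left(-1\right) 2 \left(9 + 0\right) = \left(-6\right) 2 \cdot 9 = \left(-12\right) 9 = -108$)
$- \frac{61473}{F{\left(w,251 \right)}} = - \frac{61473}{-108} = \left(-61473\right) \left(- \frac{1}{108}\right) = \frac{20491}{36}$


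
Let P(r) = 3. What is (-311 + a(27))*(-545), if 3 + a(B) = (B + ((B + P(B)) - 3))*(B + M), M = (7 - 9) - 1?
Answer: -535190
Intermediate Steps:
M = -3 (M = -2 - 1 = -3)
a(B) = -3 + 2*B*(-3 + B) (a(B) = -3 + (B + ((B + 3) - 3))*(B - 3) = -3 + (B + ((3 + B) - 3))*(-3 + B) = -3 + (B + B)*(-3 + B) = -3 + (2*B)*(-3 + B) = -3 + 2*B*(-3 + B))
(-311 + a(27))*(-545) = (-311 + (-3 - 6*27 + 2*27²))*(-545) = (-311 + (-3 - 162 + 2*729))*(-545) = (-311 + (-3 - 162 + 1458))*(-545) = (-311 + 1293)*(-545) = 982*(-545) = -535190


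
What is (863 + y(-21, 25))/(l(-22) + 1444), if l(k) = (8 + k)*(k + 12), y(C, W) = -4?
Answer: 859/1584 ≈ 0.54230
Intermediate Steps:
l(k) = (8 + k)*(12 + k)
(863 + y(-21, 25))/(l(-22) + 1444) = (863 - 4)/((96 + (-22)**2 + 20*(-22)) + 1444) = 859/((96 + 484 - 440) + 1444) = 859/(140 + 1444) = 859/1584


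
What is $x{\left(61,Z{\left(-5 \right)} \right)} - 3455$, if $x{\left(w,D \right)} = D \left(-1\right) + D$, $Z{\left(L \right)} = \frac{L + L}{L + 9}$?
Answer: $-3455$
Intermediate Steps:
$Z{\left(L \right)} = \frac{2 L}{9 + L}$
$x{\left(w,D \right)} = 0$ ($x{\left(w,D \right)} = - D + D = 0$)
$x{\left(61,Z{\left(-5 \right)} \right)} - 3455 = 0 - 3455 = -3455$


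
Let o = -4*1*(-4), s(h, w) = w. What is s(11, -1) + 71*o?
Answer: 1135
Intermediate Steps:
o = 16 (o = -4*(-4) = 16)
s(11, -1) + 71*o = -1 + 71*16 = -1 + 1136 = 1135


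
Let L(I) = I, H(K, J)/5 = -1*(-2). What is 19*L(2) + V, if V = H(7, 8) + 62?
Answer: 110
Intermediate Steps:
H(K, J) = 10 (H(K, J) = 5*(-1*(-2)) = 5*2 = 10)
V = 72 (V = 10 + 62 = 72)
19*L(2) + V = 19*2 + 72 = 38 + 72 = 110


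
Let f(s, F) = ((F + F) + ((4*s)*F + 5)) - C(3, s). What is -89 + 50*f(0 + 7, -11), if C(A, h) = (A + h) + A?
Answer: -16989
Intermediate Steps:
C(A, h) = h + 2*A
f(s, F) = -1 - s + 2*F + 4*F*s (f(s, F) = ((F + F) + ((4*s)*F + 5)) - (s + 2*3) = (2*F + (4*F*s + 5)) - (s + 6) = (2*F + (5 + 4*F*s)) - (6 + s) = (5 + 2*F + 4*F*s) + (-6 - s) = -1 - s + 2*F + 4*F*s)
-89 + 50*f(0 + 7, -11) = -89 + 50*(-1 - (0 + 7) + 2*(-11) + 4*(-11)*(0 + 7)) = -89 + 50*(-1 - 1*7 - 22 + 4*(-11)*7) = -89 + 50*(-1 - 7 - 22 - 308) = -89 + 50*(-338) = -89 - 16900 = -16989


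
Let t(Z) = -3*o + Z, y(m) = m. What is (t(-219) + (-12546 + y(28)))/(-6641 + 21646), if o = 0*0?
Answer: -12737/15005 ≈ -0.84885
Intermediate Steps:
o = 0
t(Z) = Z (t(Z) = -3*0 + Z = 0 + Z = Z)
(t(-219) + (-12546 + y(28)))/(-6641 + 21646) = (-219 + (-12546 + 28))/(-6641 + 21646) = (-219 - 12518)/15005 = -12737*1/15005 = -12737/15005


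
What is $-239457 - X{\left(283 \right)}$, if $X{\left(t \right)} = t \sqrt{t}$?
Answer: $-239457 - 283 \sqrt{283} \approx -2.4422 \cdot 10^{5}$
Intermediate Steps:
$X{\left(t \right)} = t^{\frac{3}{2}}$
$-239457 - X{\left(283 \right)} = -239457 - 283^{\frac{3}{2}} = -239457 - 283 \sqrt{283}$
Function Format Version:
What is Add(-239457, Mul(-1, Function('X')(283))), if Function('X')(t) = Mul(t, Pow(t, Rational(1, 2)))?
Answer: Add(-239457, Mul(-283, Pow(283, Rational(1, 2)))) ≈ -2.4422e+5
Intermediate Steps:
Function('X')(t) = Pow(t, Rational(3, 2))
Add(-239457, Mul(-1, Function('X')(283))) = Add(-239457, Mul(-1, Pow(283, Rational(3, 2)))) = Add(-239457, Mul(-1, Mul(283, Pow(283, Rational(1, 2))))) = Add(-239457, Mul(-283, Pow(283, Rational(1, 2))))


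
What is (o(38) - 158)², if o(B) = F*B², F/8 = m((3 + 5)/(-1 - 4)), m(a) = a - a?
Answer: 24964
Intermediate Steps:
m(a) = 0
F = 0 (F = 8*0 = 0)
o(B) = 0 (o(B) = 0*B² = 0)
(o(38) - 158)² = (0 - 158)² = (-158)² = 24964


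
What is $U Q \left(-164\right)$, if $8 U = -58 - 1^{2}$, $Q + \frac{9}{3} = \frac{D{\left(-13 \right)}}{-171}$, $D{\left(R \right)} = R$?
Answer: $- \frac{604750}{171} \approx -3536.6$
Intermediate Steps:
$Q = - \frac{500}{171}$ ($Q = -3 - \frac{13}{-171} = -3 - - \frac{13}{171} = -3 + \frac{13}{171} = - \frac{500}{171} \approx -2.924$)
$U = - \frac{59}{8}$ ($U = \frac{-58 - 1^{2}}{8} = \frac{-58 - 1}{8} = \frac{1}{8} \left(-59\right) = - \frac{59}{8} \approx -7.375$)
$U Q \left(-164\right) = \left(- \frac{59}{8}\right) \left(- \frac{500}{171}\right) \left(-164\right) = \frac{7375}{342} \left(-164\right) = - \frac{604750}{171}$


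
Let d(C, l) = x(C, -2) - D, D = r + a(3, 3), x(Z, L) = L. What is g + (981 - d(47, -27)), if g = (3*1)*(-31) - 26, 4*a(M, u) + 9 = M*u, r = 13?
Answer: 877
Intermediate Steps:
a(M, u) = -9/4 + M*u/4 (a(M, u) = -9/4 + (M*u)/4 = -9/4 + M*u/4)
D = 13 (D = 13 + (-9/4 + (1/4)*3*3) = 13 + (-9/4 + 9/4) = 13 + 0 = 13)
d(C, l) = -15 (d(C, l) = -2 - 1*13 = -2 - 13 = -15)
g = -119 (g = 3*(-31) - 26 = -93 - 26 = -119)
g + (981 - d(47, -27)) = -119 + (981 - 1*(-15)) = -119 + (981 + 15) = -119 + 996 = 877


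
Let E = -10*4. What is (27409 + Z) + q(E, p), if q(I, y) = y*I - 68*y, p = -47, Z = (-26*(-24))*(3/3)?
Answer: 33109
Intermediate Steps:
E = -40
Z = 624 (Z = 624*(3*(⅓)) = 624*1 = 624)
q(I, y) = -68*y + I*y (q(I, y) = I*y - 68*y = -68*y + I*y)
(27409 + Z) + q(E, p) = (27409 + 624) - 47*(-68 - 40) = 28033 - 47*(-108) = 28033 + 5076 = 33109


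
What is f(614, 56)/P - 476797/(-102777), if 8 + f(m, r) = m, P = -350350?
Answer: 83491773044/18003960975 ≈ 4.6374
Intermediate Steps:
f(m, r) = -8 + m
f(614, 56)/P - 476797/(-102777) = (-8 + 614)/(-350350) - 476797/(-102777) = 606*(-1/350350) - 476797*(-1/102777) = -303/175175 + 476797/102777 = 83491773044/18003960975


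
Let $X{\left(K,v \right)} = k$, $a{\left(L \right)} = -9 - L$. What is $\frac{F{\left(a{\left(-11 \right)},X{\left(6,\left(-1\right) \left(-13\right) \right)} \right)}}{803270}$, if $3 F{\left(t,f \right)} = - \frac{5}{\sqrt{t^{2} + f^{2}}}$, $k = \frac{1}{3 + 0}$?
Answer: $- \frac{\sqrt{37}}{5944198} \approx -1.0233 \cdot 10^{-6}$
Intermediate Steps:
$k = \frac{1}{3} \approx 0.33333$
$X{\left(K,v \right)} = \frac{1}{3}$
$F{\left(t,f \right)} = - \frac{5}{3 \sqrt{f^{2} + t^{2}}}$ ($F{\left(t,f \right)} = \frac{\left(-5\right) \frac{1}{\sqrt{t^{2} + f^{2}}}}{3} = \frac{\left(-5\right) \frac{1}{\sqrt{f^{2} + t^{2}}}}{3} = - \frac{5}{3 \sqrt{f^{2} + t^{2}}}$)
$\frac{F{\left(a{\left(-11 \right)},X{\left(6,\left(-1\right) \left(-13\right) \right)} \right)}}{803270} = \frac{\left(- \frac{5}{3}\right) \frac{1}{\sqrt{\left(\frac{1}{3}\right)^{2} + \left(-9 - -11\right)^{2}}}}{803270} = - \frac{5}{3 \sqrt{\frac{1}{9} + \left(-9 + 11\right)^{2}}} \cdot \frac{1}{803270} = - \frac{5}{3 \sqrt{\frac{1}{9} + 2^{2}}} \cdot \frac{1}{803270} = - \frac{5}{3 \sqrt{\frac{1}{9} + 4}} \cdot \frac{1}{803270} = - \frac{5}{3 \frac{\sqrt{37}}{3}} \cdot \frac{1}{803270} = - \frac{5 \frac{3 \sqrt{37}}{37}}{3} \cdot \frac{1}{803270} = - \frac{5 \sqrt{37}}{37} \cdot \frac{1}{803270} = - \frac{\sqrt{37}}{5944198}$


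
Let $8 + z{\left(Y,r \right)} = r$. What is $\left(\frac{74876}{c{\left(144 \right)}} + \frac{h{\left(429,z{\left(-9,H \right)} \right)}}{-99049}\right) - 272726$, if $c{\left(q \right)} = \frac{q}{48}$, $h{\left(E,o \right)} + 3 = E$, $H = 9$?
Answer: $- \frac{73623321076}{297147} \approx -2.4777 \cdot 10^{5}$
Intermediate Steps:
$z{\left(Y,r \right)} = -8 + r$
$h{\left(E,o \right)} = -3 + E$
$c{\left(q \right)} = \frac{q}{48}$ ($c{\left(q \right)} = q \frac{1}{48} = \frac{q}{48}$)
$\left(\frac{74876}{c{\left(144 \right)}} + \frac{h{\left(429,z{\left(-9,H \right)} \right)}}{-99049}\right) - 272726 = \left(\frac{74876}{\frac{1}{48} \cdot 144} + \frac{-3 + 429}{-99049}\right) - 272726 = \left(\frac{74876}{3} + 426 \left(- \frac{1}{99049}\right)\right) - 272726 = \left(74876 \cdot \frac{1}{3} - \frac{426}{99049}\right) - 272726 = \left(\frac{74876}{3} - \frac{426}{99049}\right) - 272726 = \frac{7416391646}{297147} - 272726 = - \frac{73623321076}{297147}$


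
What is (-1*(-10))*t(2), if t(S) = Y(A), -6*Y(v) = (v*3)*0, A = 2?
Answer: 0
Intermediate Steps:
Y(v) = 0 (Y(v) = -v*3*0/6 = -3*v*0/6 = -1/6*0 = 0)
t(S) = 0
(-1*(-10))*t(2) = -1*(-10)*0 = 10*0 = 0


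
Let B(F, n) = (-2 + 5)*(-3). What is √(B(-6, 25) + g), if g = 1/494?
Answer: I*√2195830/494 ≈ 2.9997*I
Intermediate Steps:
B(F, n) = -9 (B(F, n) = 3*(-3) = -9)
g = 1/494 ≈ 0.0020243
√(B(-6, 25) + g) = √(-9 + 1/494) = √(-4445/494) = I*√2195830/494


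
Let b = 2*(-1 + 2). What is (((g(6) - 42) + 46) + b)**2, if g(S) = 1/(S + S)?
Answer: 5329/144 ≈ 37.007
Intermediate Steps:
g(S) = 1/(2*S)
b = 2 (b = 2*1 = 2)
(((g(6) - 42) + 46) + b)**2 = ((((1/2)/6 - 42) + 46) + 2)**2 = ((((1/2)*(1/6) - 42) + 46) + 2)**2 = (((1/12 - 42) + 46) + 2)**2 = ((-503/12 + 46) + 2)**2 = (49/12 + 2)**2 = (73/12)**2 = 5329/144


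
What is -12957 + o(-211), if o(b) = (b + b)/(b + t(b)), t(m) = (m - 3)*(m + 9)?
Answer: -557371691/43017 ≈ -12957.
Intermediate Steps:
t(m) = (-3 + m)*(9 + m)
o(b) = 2*b/(-27 + b² + 7*b) (o(b) = (b + b)/(b + (-27 + b² + 6*b)) = (2*b)/(-27 + b² + 7*b) = 2*b/(-27 + b² + 7*b))
-12957 + o(-211) = -12957 + 2*(-211)/(-27 + (-211)² + 7*(-211)) = -12957 + 2*(-211)/(-27 + 44521 - 1477) = -12957 + 2*(-211)/43017 = -12957 + 2*(-211)*(1/43017) = -12957 - 422/43017 = -557371691/43017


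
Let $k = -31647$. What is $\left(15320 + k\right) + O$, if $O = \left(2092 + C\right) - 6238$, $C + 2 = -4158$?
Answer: $-24633$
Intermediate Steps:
$C = -4160$ ($C = -2 - 4158 = -4160$)
$O = -8306$ ($O = \left(2092 - 4160\right) - 6238 = -2068 - 6238 = -8306$)
$\left(15320 + k\right) + O = \left(15320 - 31647\right) - 8306 = -16327 - 8306 = -24633$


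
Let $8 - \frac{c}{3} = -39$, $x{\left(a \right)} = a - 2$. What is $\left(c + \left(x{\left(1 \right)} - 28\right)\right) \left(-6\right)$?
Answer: $-672$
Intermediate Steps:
$x{\left(a \right)} = -2 + a$ ($x{\left(a \right)} = a - 2 = -2 + a$)
$c = 141$ ($c = 24 - -117 = 24 + 117 = 141$)
$\left(c + \left(x{\left(1 \right)} - 28\right)\right) \left(-6\right) = \left(141 + \left(\left(-2 + 1\right) - 28\right)\right) \left(-6\right) = \left(141 - 29\right) \left(-6\right) = 112 \left(-6\right) = -672$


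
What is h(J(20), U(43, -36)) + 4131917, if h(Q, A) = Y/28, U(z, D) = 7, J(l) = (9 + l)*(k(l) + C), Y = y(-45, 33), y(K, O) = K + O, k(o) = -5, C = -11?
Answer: 28923416/7 ≈ 4.1319e+6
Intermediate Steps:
Y = -12 (Y = -45 + 33 = -12)
J(l) = -144 - 16*l (J(l) = (9 + l)*(-5 - 11) = (9 + l)*(-16) = -144 - 16*l)
h(Q, A) = -3/7 (h(Q, A) = -12/28 = -12*1/28 = -3/7)
h(J(20), U(43, -36)) + 4131917 = -3/7 + 4131917 = 28923416/7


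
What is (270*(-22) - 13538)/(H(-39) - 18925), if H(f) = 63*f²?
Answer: -9739/38449 ≈ -0.25330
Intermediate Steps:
(270*(-22) - 13538)/(H(-39) - 18925) = (270*(-22) - 13538)/(63*(-39)² - 18925) = (-5940 - 13538)/(63*1521 - 18925) = -19478/(95823 - 18925) = -19478/76898 = -19478*1/76898 = -9739/38449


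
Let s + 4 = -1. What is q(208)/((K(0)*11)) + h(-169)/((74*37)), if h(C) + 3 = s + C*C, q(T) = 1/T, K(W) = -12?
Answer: 391974215/37587264 ≈ 10.428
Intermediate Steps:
s = -5 (s = -4 - 1 = -5)
h(C) = -8 + C² (h(C) = -3 + (-5 + C*C) = -3 + (-5 + C²) = -8 + C²)
q(208)/((K(0)*11)) + h(-169)/((74*37)) = 1/(208*((-12*11))) + (-8 + (-169)²)/((74*37)) = (1/208)/(-132) + (-8 + 28561)/2738 = (1/208)*(-1/132) + 28553*(1/2738) = -1/27456 + 28553/2738 = 391974215/37587264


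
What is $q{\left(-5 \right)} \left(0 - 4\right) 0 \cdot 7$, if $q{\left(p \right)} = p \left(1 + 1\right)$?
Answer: $0$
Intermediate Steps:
$q{\left(p \right)} = 2 p$ ($q{\left(p \right)} = p 2 = 2 p$)
$q{\left(-5 \right)} \left(0 - 4\right) 0 \cdot 7 = 2 \left(-5\right) \left(0 - 4\right) 0 \cdot 7 = \left(-10\right) \left(-4\right) 0 \cdot 7 = 40 \cdot 0 \cdot 7 = 0 \cdot 7 = 0$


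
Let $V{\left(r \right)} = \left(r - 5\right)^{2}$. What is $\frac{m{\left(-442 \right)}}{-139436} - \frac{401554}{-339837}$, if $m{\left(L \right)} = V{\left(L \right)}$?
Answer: $- \frac{11911407589}{47385511932} \approx -0.25137$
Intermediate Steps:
$V{\left(r \right)} = \left(-5 + r\right)^{2}$
$m{\left(L \right)} = \left(-5 + L\right)^{2}$
$\frac{m{\left(-442 \right)}}{-139436} - \frac{401554}{-339837} = \frac{\left(-5 - 442\right)^{2}}{-139436} - \frac{401554}{-339837} = \left(-447\right)^{2} \left(- \frac{1}{139436}\right) - - \frac{401554}{339837} = 199809 \left(- \frac{1}{139436}\right) + \frac{401554}{339837} = - \frac{199809}{139436} + \frac{401554}{339837} = - \frac{11911407589}{47385511932}$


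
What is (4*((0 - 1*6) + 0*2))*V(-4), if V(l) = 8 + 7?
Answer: -360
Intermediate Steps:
V(l) = 15
(4*((0 - 1*6) + 0*2))*V(-4) = (4*((0 - 1*6) + 0*2))*15 = (4*((0 - 6) + 0))*15 = (4*(-6 + 0))*15 = (4*(-6))*15 = -24*15 = -360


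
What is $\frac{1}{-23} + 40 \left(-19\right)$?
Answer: $- \frac{17481}{23} \approx -760.04$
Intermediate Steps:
$\frac{1}{-23} + 40 \left(-19\right) = - \frac{1}{23} - 760 = - \frac{17481}{23}$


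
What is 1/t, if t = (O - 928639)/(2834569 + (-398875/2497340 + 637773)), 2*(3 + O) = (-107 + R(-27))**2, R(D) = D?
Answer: -1734323634281/459342738752 ≈ -3.7757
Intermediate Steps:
O = 8975 (O = -3 + (-107 - 27)**2/2 = -3 + (1/2)*(-134)**2 = -3 + (1/2)*17956 = -3 + 8978 = 8975)
t = -459342738752/1734323634281 (t = (8975 - 928639)/(2834569 + (-398875/2497340 + 637773)) = -919664/(2834569 + (-398875*1/2497340 + 637773)) = -919664/(2834569 + (-79775/499468 + 637773)) = -919664/(2834569 + 318547124989/499468) = -919664/1734323634281/499468 = -919664*499468/1734323634281 = -459342738752/1734323634281 ≈ -0.26485)
1/t = 1/(-459342738752/1734323634281) = -1734323634281/459342738752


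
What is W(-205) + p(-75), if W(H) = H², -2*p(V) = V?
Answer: 84125/2 ≈ 42063.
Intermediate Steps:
p(V) = -V/2
W(-205) + p(-75) = (-205)² - ½*(-75) = 42025 + 75/2 = 84125/2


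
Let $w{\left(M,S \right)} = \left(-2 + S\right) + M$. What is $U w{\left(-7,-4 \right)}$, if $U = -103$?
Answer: $1339$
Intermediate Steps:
$w{\left(M,S \right)} = -2 + M + S$
$U w{\left(-7,-4 \right)} = - 103 \left(-2 - 7 - 4\right) = \left(-103\right) \left(-13\right) = 1339$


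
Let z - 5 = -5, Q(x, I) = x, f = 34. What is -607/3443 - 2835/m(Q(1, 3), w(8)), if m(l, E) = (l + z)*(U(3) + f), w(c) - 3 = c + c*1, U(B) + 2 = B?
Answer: -279490/3443 ≈ -81.176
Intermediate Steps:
U(B) = -2 + B
z = 0 (z = 5 - 5 = 0)
w(c) = 3 + 2*c (w(c) = 3 + (c + c*1) = 3 + (c + c) = 3 + 2*c)
m(l, E) = 35*l (m(l, E) = (l + 0)*((-2 + 3) + 34) = l*(1 + 34) = l*35 = 35*l)
-607/3443 - 2835/m(Q(1, 3), w(8)) = -607/3443 - 2835/(35*1) = -607*1/3443 - 2835/35 = -607/3443 - 2835*1/35 = -607/3443 - 81 = -279490/3443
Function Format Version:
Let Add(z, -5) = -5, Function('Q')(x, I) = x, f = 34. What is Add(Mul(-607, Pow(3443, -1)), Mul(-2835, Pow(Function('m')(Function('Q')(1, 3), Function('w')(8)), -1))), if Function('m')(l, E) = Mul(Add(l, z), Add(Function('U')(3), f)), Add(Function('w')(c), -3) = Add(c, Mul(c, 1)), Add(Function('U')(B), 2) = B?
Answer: Rational(-279490, 3443) ≈ -81.176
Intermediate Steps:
Function('U')(B) = Add(-2, B)
z = 0 (z = Add(5, -5) = 0)
Function('w')(c) = Add(3, Mul(2, c)) (Function('w')(c) = Add(3, Add(c, Mul(c, 1))) = Add(3, Add(c, c)) = Add(3, Mul(2, c)))
Function('m')(l, E) = Mul(35, l) (Function('m')(l, E) = Mul(Add(l, 0), Add(Add(-2, 3), 34)) = Mul(l, Add(1, 34)) = Mul(l, 35) = Mul(35, l))
Add(Mul(-607, Pow(3443, -1)), Mul(-2835, Pow(Function('m')(Function('Q')(1, 3), Function('w')(8)), -1))) = Add(Mul(-607, Pow(3443, -1)), Mul(-2835, Pow(Mul(35, 1), -1))) = Add(Mul(-607, Rational(1, 3443)), Mul(-2835, Pow(35, -1))) = Add(Rational(-607, 3443), Mul(-2835, Rational(1, 35))) = Add(Rational(-607, 3443), -81) = Rational(-279490, 3443)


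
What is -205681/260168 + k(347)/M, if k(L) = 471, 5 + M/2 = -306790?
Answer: -21054390653/26606080520 ≈ -0.79134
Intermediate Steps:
M = -613590 (M = -10 + 2*(-306790) = -10 - 613580 = -613590)
-205681/260168 + k(347)/M = -205681/260168 + 471/(-613590) = -205681*1/260168 + 471*(-1/613590) = -205681/260168 - 157/204530 = -21054390653/26606080520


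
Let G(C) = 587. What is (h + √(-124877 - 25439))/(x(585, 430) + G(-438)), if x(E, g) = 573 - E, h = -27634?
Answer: -27634/575 + 2*I*√37579/575 ≈ -48.059 + 0.67427*I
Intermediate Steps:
(h + √(-124877 - 25439))/(x(585, 430) + G(-438)) = (-27634 + √(-124877 - 25439))/((573 - 1*585) + 587) = (-27634 + √(-150316))/((573 - 585) + 587) = (-27634 + 2*I*√37579)/(-12 + 587) = (-27634 + 2*I*√37579)/575 = (-27634 + 2*I*√37579)*(1/575) = -27634/575 + 2*I*√37579/575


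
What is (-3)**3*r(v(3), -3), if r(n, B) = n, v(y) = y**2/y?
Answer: -81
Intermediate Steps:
v(y) = y
(-3)**3*r(v(3), -3) = (-3)**3*3 = -27*3 = -81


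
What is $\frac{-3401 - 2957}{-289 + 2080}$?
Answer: $- \frac{6358}{1791} \approx -3.55$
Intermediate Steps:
$\frac{-3401 - 2957}{-289 + 2080} = - \frac{6358}{1791}$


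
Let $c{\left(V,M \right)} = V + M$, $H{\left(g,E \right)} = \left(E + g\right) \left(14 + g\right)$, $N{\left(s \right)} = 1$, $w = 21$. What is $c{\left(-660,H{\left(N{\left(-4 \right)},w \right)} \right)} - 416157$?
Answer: $-416487$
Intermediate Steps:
$H{\left(g,E \right)} = \left(14 + g\right) \left(E + g\right)$
$c{\left(V,M \right)} = M + V$
$c{\left(-660,H{\left(N{\left(-4 \right)},w \right)} \right)} - 416157 = \left(\left(1^{2} + 14 \cdot 21 + 14 \cdot 1 + 21 \cdot 1\right) - 660\right) - 416157 = \left(\left(1 + 294 + 14 + 21\right) - 660\right) - 416157 = \left(330 - 660\right) - 416157 = -330 - 416157 = -416487$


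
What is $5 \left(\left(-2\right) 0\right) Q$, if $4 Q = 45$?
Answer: $0$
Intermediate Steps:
$Q = \frac{45}{4}$ ($Q = \frac{1}{4} \cdot 45 = \frac{45}{4} \approx 11.25$)
$5 \left(\left(-2\right) 0\right) Q = 5 \left(\left(-2\right) 0\right) \frac{45}{4} = 5 \cdot 0 \cdot \frac{45}{4} = 0 \cdot \frac{45}{4} = 0$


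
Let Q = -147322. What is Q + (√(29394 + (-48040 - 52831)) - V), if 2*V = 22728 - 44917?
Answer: -272455/2 + I*√71477 ≈ -1.3623e+5 + 267.35*I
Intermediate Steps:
V = -22189/2 (V = (22728 - 44917)/2 = (½)*(-22189) = -22189/2 ≈ -11095.)
Q + (√(29394 + (-48040 - 52831)) - V) = -147322 + (√(29394 + (-48040 - 52831)) - 1*(-22189/2)) = -147322 + (√(29394 - 100871) + 22189/2) = -147322 + (√(-71477) + 22189/2) = -147322 + (I*√71477 + 22189/2) = -147322 + (22189/2 + I*√71477) = -272455/2 + I*√71477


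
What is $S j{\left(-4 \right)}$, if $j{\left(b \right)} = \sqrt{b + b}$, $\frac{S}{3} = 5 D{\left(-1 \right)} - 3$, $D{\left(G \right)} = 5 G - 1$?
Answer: $- 198 i \sqrt{2} \approx - 280.01 i$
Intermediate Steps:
$D{\left(G \right)} = -1 + 5 G$
$S = -99$ ($S = 3 \left(5 \left(-1 + 5 \left(-1\right)\right) - 3\right) = 3 \left(5 \left(-1 - 5\right) - 3\right) = 3 \left(5 \left(-6\right) - 3\right) = 3 \left(-30 - 3\right) = 3 \left(-33\right) = -99$)
$j{\left(b \right)} = \sqrt{2} \sqrt{b}$ ($j{\left(b \right)} = \sqrt{2 b} = \sqrt{2} \sqrt{b}$)
$S j{\left(-4 \right)} = - 99 \sqrt{2} \sqrt{-4} = - 99 \sqrt{2} \cdot 2 i = - 99 \cdot 2 i \sqrt{2} = - 198 i \sqrt{2}$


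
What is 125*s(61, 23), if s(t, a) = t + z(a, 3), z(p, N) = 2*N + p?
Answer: 11250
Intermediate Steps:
z(p, N) = p + 2*N
s(t, a) = 6 + a + t (s(t, a) = t + (a + 2*3) = t + (a + 6) = t + (6 + a) = 6 + a + t)
125*s(61, 23) = 125*(6 + 23 + 61) = 125*90 = 11250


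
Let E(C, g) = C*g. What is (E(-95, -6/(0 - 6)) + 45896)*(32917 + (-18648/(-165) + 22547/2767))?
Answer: 230283461725002/152185 ≈ 1.5132e+9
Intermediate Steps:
(E(-95, -6/(0 - 6)) + 45896)*(32917 + (-18648/(-165) + 22547/2767)) = (-(-570)/(0 - 6) + 45896)*(32917 + (-18648/(-165) + 22547/2767)) = (-(-570)/(-6) + 45896)*(32917 + (-18648*(-1/165) + 22547*(1/2767))) = (-(-570)*(-1)/6 + 45896)*(32917 + (6216/55 + 22547/2767)) = (-95*1 + 45896)*(32917 + 18439757/152185) = (-95 + 45896)*(5027913402/152185) = 45801*(5027913402/152185) = 230283461725002/152185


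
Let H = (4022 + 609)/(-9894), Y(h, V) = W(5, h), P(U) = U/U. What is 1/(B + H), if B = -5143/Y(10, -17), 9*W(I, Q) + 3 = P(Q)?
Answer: 4947/114488579 ≈ 4.3210e-5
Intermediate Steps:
P(U) = 1
W(I, Q) = -2/9 (W(I, Q) = -⅓ + (⅑)*1 = -⅓ + ⅑ = -2/9)
Y(h, V) = -2/9
H = -4631/9894 (H = 4631*(-1/9894) = -4631/9894 ≈ -0.46806)
B = 46287/2 (B = -5143/(-2/9) = -5143*(-9/2) = 46287/2 ≈ 23144.)
1/(B + H) = 1/(46287/2 - 4631/9894) = 1/(114488579/4947) = 4947/114488579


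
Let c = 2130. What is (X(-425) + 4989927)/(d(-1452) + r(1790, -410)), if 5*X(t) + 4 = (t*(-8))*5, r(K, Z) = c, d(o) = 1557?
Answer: 24966631/18435 ≈ 1354.3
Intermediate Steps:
r(K, Z) = 2130
X(t) = -⅘ - 8*t (X(t) = -⅘ + ((t*(-8))*5)/5 = -⅘ + (-8*t*5)/5 = -⅘ + (-40*t)/5 = -⅘ - 8*t)
(X(-425) + 4989927)/(d(-1452) + r(1790, -410)) = ((-⅘ - 8*(-425)) + 4989927)/(1557 + 2130) = ((-⅘ + 3400) + 4989927)/3687 = (16996/5 + 4989927)*(1/3687) = (24966631/5)*(1/3687) = 24966631/18435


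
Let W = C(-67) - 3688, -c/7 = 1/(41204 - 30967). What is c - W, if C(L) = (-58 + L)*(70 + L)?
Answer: 41592924/10237 ≈ 4063.0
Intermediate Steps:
c = -7/10237 (c = -7/(41204 - 30967) = -7/10237 ≈ -0.00068379)
W = -4063 (W = (-4060 + (-67)**2 + 12*(-67)) - 3688 = (-4060 + 4489 - 804) - 3688 = -375 - 3688 = -4063)
c - W = -7/10237 - 1*(-4063) = -7/10237 + 4063 = 41592924/10237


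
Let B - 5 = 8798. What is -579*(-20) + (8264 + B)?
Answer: 28647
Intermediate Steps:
B = 8803 (B = 5 + 8798 = 8803)
-579*(-20) + (8264 + B) = -579*(-20) + (8264 + 8803) = 11580 + 17067 = 28647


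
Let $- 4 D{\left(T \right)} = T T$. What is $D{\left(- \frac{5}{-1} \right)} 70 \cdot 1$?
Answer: $- \frac{875}{2} \approx -437.5$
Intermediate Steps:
$D{\left(T \right)} = - \frac{T^{2}}{4}$ ($D{\left(T \right)} = - \frac{T T}{4} = - \frac{T^{2}}{4}$)
$D{\left(- \frac{5}{-1} \right)} 70 \cdot 1 = - \frac{\left(- \frac{5}{-1}\right)^{2}}{4} \cdot 70 \cdot 1 = - \frac{\left(\left(-5\right) \left(-1\right)\right)^{2}}{4} \cdot 70 \cdot 1 = - \frac{5^{2}}{4} \cdot 70 \cdot 1 = \left(- \frac{1}{4}\right) 25 \cdot 70 \cdot 1 = \left(- \frac{25}{4}\right) 70 \cdot 1 = \left(- \frac{875}{2}\right) 1 = - \frac{875}{2}$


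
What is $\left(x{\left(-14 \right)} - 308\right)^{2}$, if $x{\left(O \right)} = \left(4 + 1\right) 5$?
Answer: $80089$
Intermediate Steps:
$x{\left(O \right)} = 25$ ($x{\left(O \right)} = 5 \cdot 5 = 25$)
$\left(x{\left(-14 \right)} - 308\right)^{2} = \left(25 - 308\right)^{2} = \left(-283\right)^{2} = 80089$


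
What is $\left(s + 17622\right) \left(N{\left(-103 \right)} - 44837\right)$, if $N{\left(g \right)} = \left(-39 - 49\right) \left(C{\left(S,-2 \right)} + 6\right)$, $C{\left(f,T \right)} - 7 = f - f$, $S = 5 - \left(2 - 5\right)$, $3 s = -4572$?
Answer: $-740202138$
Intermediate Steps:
$s = -1524$ ($s = \frac{1}{3} \left(-4572\right) = -1524$)
$S = 8$ ($S = 5 - -3 = 5 + 3 = 8$)
$C{\left(f,T \right)} = 7$ ($C{\left(f,T \right)} = 7 + \left(f - f\right) = 7 + 0 = 7$)
$N{\left(g \right)} = -1144$ ($N{\left(g \right)} = \left(-39 - 49\right) \left(7 + 6\right) = \left(-88\right) 13 = -1144$)
$\left(s + 17622\right) \left(N{\left(-103 \right)} - 44837\right) = \left(-1524 + 17622\right) \left(-1144 - 44837\right) = 16098 \left(-45981\right) = -740202138$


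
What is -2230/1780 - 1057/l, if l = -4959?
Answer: -917711/882702 ≈ -1.0397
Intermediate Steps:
-2230/1780 - 1057/l = -2230/1780 - 1057/(-4959) = -2230*1/1780 - 1057*(-1/4959) = -223/178 + 1057/4959 = -917711/882702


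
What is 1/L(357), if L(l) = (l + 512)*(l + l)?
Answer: 1/620466 ≈ 1.6117e-6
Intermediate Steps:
L(l) = 2*l*(512 + l) (L(l) = (512 + l)*(2*l) = 2*l*(512 + l))
1/L(357) = 1/(2*357*(512 + 357)) = 1/(2*357*869) = 1/620466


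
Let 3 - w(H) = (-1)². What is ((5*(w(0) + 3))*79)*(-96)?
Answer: -189600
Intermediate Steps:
w(H) = 2 (w(H) = 3 - 1*(-1)² = 3 - 1*1 = 3 - 1 = 2)
((5*(w(0) + 3))*79)*(-96) = ((5*(2 + 3))*79)*(-96) = ((5*5)*79)*(-96) = (25*79)*(-96) = 1975*(-96) = -189600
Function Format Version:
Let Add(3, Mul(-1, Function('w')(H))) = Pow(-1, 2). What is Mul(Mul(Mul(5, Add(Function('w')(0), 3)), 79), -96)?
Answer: -189600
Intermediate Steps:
Function('w')(H) = 2 (Function('w')(H) = Add(3, Mul(-1, Pow(-1, 2))) = Add(3, Mul(-1, 1)) = Add(3, -1) = 2)
Mul(Mul(Mul(5, Add(Function('w')(0), 3)), 79), -96) = Mul(Mul(Mul(5, Add(2, 3)), 79), -96) = Mul(Mul(Mul(5, 5), 79), -96) = Mul(Mul(25, 79), -96) = Mul(1975, -96) = -189600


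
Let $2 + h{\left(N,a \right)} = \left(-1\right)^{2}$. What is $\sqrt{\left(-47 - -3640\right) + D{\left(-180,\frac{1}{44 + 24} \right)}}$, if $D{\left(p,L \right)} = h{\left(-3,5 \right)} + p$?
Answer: $2 \sqrt{853} \approx 58.412$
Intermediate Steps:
$h{\left(N,a \right)} = -1$ ($h{\left(N,a \right)} = -2 + \left(-1\right)^{2} = -2 + 1 = -1$)
$D{\left(p,L \right)} = -1 + p$
$\sqrt{\left(-47 - -3640\right) + D{\left(-180,\frac{1}{44 + 24} \right)}} = \sqrt{\left(-47 - -3640\right) - 181} = \sqrt{\left(-47 + 3640\right) - 181} = \sqrt{3593 - 181} = \sqrt{3412} = 2 \sqrt{853}$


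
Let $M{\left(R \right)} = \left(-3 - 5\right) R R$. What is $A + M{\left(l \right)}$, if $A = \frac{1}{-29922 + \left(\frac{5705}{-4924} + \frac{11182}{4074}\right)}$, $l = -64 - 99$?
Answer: $- \frac{63788423065212212}{300107376337} \approx -2.1255 \cdot 10^{5}$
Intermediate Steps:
$l = -163$
$A = - \frac{10030188}{300107376337}$ ($A = \frac{1}{-29922 + \left(5705 \left(- \frac{1}{4924}\right) + 11182 \cdot \frac{1}{4074}\right)} = \frac{1}{-29922 + \left(- \frac{5705}{4924} + \frac{5591}{2037}\right)} = \frac{1}{-29922 + \frac{15908999}{10030188}} = \frac{1}{- \frac{300107376337}{10030188}} = - \frac{10030188}{300107376337} \approx -3.3422 \cdot 10^{-5}$)
$M{\left(R \right)} = - 8 R^{2}$ ($M{\left(R \right)} = \left(-3 - 5\right) R^{2} = - 8 R^{2}$)
$A + M{\left(l \right)} = - \frac{10030188}{300107376337} - 8 \left(-163\right)^{2} = - \frac{10030188}{300107376337} - 212552 = - \frac{63788423065212212}{300107376337}$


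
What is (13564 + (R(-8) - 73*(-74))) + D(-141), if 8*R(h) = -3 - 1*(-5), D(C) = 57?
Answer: 76093/4 ≈ 19023.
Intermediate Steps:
R(h) = 1/4 (R(h) = (-3 - 1*(-5))/8 = (-3 + 5)/8 = (1/8)*2 = 1/4)
(13564 + (R(-8) - 73*(-74))) + D(-141) = (13564 + (1/4 - 73*(-74))) + 57 = (13564 + (1/4 + 5402)) + 57 = (13564 + 21609/4) + 57 = 75865/4 + 57 = 76093/4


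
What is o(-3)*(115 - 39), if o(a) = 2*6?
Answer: 912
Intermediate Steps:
o(a) = 12
o(-3)*(115 - 39) = 12*(115 - 39) = 12*76 = 912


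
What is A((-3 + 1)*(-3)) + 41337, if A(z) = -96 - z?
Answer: 41235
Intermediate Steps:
A((-3 + 1)*(-3)) + 41337 = (-96 - (-3 + 1)*(-3)) + 41337 = (-96 - (-2)*(-3)) + 41337 = (-96 - 1*6) + 41337 = (-96 - 6) + 41337 = -102 + 41337 = 41235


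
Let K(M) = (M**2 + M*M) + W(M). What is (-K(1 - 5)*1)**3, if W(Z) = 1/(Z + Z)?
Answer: -16581375/512 ≈ -32386.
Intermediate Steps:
W(Z) = 1/(2*Z)
K(M) = 1/(2*M) + 2*M**2 (K(M) = (M**2 + M*M) + 1/(2*M) = (M**2 + M**2) + 1/(2*M) = 2*M**2 + 1/(2*M) = 1/(2*M) + 2*M**2)
(-K(1 - 5)*1)**3 = (-(1 + 4*(1 - 5)**3)/(2*(1 - 5))*1)**3 = (-(1 + 4*(-4)**3)/(2*(-4))*1)**3 = (-(-1)*(1 + 4*(-64))/(2*4)*1)**3 = (-(-1)*(1 - 256)/(2*4)*1)**3 = (-(-1)*(-255)/(2*4)*1)**3 = (-1*255/8*1)**3 = (-255/8*1)**3 = (-255/8)**3 = -16581375/512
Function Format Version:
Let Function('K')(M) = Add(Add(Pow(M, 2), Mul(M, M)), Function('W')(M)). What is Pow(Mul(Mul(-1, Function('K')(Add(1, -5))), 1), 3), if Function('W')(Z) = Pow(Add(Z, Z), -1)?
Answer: Rational(-16581375, 512) ≈ -32386.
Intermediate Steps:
Function('W')(Z) = Mul(Rational(1, 2), Pow(Z, -1)) (Function('W')(Z) = Pow(Mul(2, Z), -1) = Mul(Rational(1, 2), Pow(Z, -1)))
Function('K')(M) = Add(Mul(Rational(1, 2), Pow(M, -1)), Mul(2, Pow(M, 2))) (Function('K')(M) = Add(Add(Pow(M, 2), Mul(M, M)), Mul(Rational(1, 2), Pow(M, -1))) = Add(Add(Pow(M, 2), Pow(M, 2)), Mul(Rational(1, 2), Pow(M, -1))) = Add(Mul(2, Pow(M, 2)), Mul(Rational(1, 2), Pow(M, -1))) = Add(Mul(Rational(1, 2), Pow(M, -1)), Mul(2, Pow(M, 2))))
Pow(Mul(Mul(-1, Function('K')(Add(1, -5))), 1), 3) = Pow(Mul(Mul(-1, Mul(Rational(1, 2), Pow(Add(1, -5), -1), Add(1, Mul(4, Pow(Add(1, -5), 3))))), 1), 3) = Pow(Mul(Mul(-1, Mul(Rational(1, 2), Pow(-4, -1), Add(1, Mul(4, Pow(-4, 3))))), 1), 3) = Pow(Mul(Mul(-1, Mul(Rational(1, 2), Rational(-1, 4), Add(1, Mul(4, -64)))), 1), 3) = Pow(Mul(Mul(-1, Mul(Rational(1, 2), Rational(-1, 4), Add(1, -256))), 1), 3) = Pow(Mul(Mul(-1, Mul(Rational(1, 2), Rational(-1, 4), -255)), 1), 3) = Pow(Mul(Mul(-1, Rational(255, 8)), 1), 3) = Pow(Mul(Rational(-255, 8), 1), 3) = Pow(Rational(-255, 8), 3) = Rational(-16581375, 512)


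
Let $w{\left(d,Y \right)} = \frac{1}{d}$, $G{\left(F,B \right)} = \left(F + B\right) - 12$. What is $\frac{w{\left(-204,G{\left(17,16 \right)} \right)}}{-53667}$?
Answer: $\frac{1}{10948068} \approx 9.134 \cdot 10^{-8}$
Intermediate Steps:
$G{\left(F,B \right)} = -12 + B + F$ ($G{\left(F,B \right)} = \left(B + F\right) - 12 = -12 + B + F$)
$\frac{w{\left(-204,G{\left(17,16 \right)} \right)}}{-53667} = \frac{1}{\left(-204\right) \left(-53667\right)} = \left(- \frac{1}{204}\right) \left(- \frac{1}{53667}\right) = \frac{1}{10948068}$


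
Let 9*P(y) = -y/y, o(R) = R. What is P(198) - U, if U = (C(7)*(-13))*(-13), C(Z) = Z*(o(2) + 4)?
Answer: -63883/9 ≈ -7098.1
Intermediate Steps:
P(y) = -1/9 (P(y) = (-y/y)/9 = (-1*1)/9 = (1/9)*(-1) = -1/9)
C(Z) = 6*Z (C(Z) = Z*(2 + 4) = Z*6 = 6*Z)
U = 7098 (U = ((6*7)*(-13))*(-13) = (42*(-13))*(-13) = -546*(-13) = 7098)
P(198) - U = -1/9 - 1*7098 = -1/9 - 7098 = -63883/9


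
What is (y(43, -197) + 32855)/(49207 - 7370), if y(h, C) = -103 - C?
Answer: 32949/41837 ≈ 0.78756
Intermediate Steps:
(y(43, -197) + 32855)/(49207 - 7370) = ((-103 - 1*(-197)) + 32855)/(49207 - 7370) = ((-103 + 197) + 32855)/41837 = (94 + 32855)*(1/41837) = 32949*(1/41837) = 32949/41837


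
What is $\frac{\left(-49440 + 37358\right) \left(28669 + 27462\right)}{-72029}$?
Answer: $\frac{678174742}{72029} \approx 9415.3$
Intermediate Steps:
$\frac{\left(-49440 + 37358\right) \left(28669 + 27462\right)}{-72029} = \left(-12082\right) 56131 \left(- \frac{1}{72029}\right) = \left(-678174742\right) \left(- \frac{1}{72029}\right) = \frac{678174742}{72029}$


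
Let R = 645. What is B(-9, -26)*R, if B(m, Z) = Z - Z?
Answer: 0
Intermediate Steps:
B(m, Z) = 0
B(-9, -26)*R = 0*645 = 0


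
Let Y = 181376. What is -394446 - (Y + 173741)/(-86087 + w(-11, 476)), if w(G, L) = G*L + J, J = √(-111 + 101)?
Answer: -3289603954307403/8339890339 + 355117*I*√10/8339890339 ≈ -3.9444e+5 + 0.00013465*I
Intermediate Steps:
J = I*√10 (J = √(-10) = I*√10 ≈ 3.1623*I)
w(G, L) = I*√10 + G*L (w(G, L) = G*L + I*√10 = I*√10 + G*L)
-394446 - (Y + 173741)/(-86087 + w(-11, 476)) = -394446 - (181376 + 173741)/(-86087 + (I*√10 - 11*476)) = -394446 - 355117/(-86087 + (I*√10 - 5236)) = -394446 - 355117/(-86087 + (-5236 + I*√10)) = -394446 - 355117/(-91323 + I*√10)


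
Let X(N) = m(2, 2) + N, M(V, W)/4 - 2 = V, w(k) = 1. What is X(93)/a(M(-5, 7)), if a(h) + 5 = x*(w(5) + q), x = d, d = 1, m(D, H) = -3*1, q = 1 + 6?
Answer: 30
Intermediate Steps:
q = 7
M(V, W) = 8 + 4*V
m(D, H) = -3
x = 1
X(N) = -3 + N
a(h) = 3 (a(h) = -5 + 1*(1 + 7) = -5 + 1*8 = -5 + 8 = 3)
X(93)/a(M(-5, 7)) = (-3 + 93)/3 = 90*(1/3) = 30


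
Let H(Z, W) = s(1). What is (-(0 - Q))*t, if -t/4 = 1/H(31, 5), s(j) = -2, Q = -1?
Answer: -2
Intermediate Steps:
H(Z, W) = -2
t = 2 (t = -4/(-2) = -4*(-½) = 2)
(-(0 - Q))*t = -(0 - 1*(-1))*2 = -(0 + 1)*2 = -1*1*2 = -1*2 = -2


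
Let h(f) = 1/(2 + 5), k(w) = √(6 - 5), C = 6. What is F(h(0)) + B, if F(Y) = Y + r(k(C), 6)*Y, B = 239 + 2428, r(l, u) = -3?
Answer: 18667/7 ≈ 2666.7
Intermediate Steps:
k(w) = 1 (k(w) = √1 = 1)
h(f) = ⅐ (h(f) = 1/7 = ⅐)
B = 2667
F(Y) = -2*Y (F(Y) = Y - 3*Y = -2*Y)
F(h(0)) + B = -2*⅐ + 2667 = -2/7 + 2667 = 18667/7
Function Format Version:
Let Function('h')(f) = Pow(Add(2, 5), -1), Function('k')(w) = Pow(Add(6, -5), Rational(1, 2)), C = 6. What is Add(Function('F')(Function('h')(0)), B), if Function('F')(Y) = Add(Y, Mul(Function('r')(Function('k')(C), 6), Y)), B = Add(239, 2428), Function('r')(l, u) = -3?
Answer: Rational(18667, 7) ≈ 2666.7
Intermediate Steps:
Function('k')(w) = 1 (Function('k')(w) = Pow(1, Rational(1, 2)) = 1)
Function('h')(f) = Rational(1, 7) (Function('h')(f) = Pow(7, -1) = Rational(1, 7))
B = 2667
Function('F')(Y) = Mul(-2, Y) (Function('F')(Y) = Add(Y, Mul(-3, Y)) = Mul(-2, Y))
Add(Function('F')(Function('h')(0)), B) = Add(Mul(-2, Rational(1, 7)), 2667) = Add(Rational(-2, 7), 2667) = Rational(18667, 7)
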